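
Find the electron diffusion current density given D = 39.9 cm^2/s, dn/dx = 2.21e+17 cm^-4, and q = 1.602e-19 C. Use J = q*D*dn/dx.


Step 1: J = q * D * (dn/dx)
Step 2: J = 1.602e-19 * 39.9 * 2.21e+17
Step 3: J = 1.41e+00 A/cm^2

1.41e+00


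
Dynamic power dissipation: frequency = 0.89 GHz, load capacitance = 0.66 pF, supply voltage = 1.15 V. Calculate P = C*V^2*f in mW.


Step 1: V^2 = 1.15^2 = 1.3225 V^2
Step 2: P = C*V^2*f = 0.66e-12 F * 1.3225 * 0.89e9 Hz
Step 3: P = 7.768365e-04 W
Step 4: P = 0.777 mW

0.777


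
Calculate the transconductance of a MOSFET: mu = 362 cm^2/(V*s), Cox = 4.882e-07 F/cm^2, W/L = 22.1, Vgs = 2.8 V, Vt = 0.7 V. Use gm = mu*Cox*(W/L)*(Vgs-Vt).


Step 1: Vov = Vgs - Vt = 2.8 - 0.7 = 2.1 V
Step 2: gm = mu * Cox * (W/L) * Vov
Step 3: gm = 362 * 4.882e-07 * 22.1 * 2.1 = 8.20e-03 S

8.20e-03


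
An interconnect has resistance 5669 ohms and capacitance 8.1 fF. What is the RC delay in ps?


Step 1: tau = R * C
Step 2: tau = 5669 * 8.1 fF = 5669 * 8.1e-15 F
Step 3: tau = 4.59189e-11 s = 45.9189 ps

45.9189


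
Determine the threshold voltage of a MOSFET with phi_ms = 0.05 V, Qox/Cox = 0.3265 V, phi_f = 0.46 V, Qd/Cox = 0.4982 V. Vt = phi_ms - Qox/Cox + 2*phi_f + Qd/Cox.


Step 1: Vt = phi_ms - Qox/Cox + 2*phi_f + Qd/Cox
Step 2: Vt = 0.05 - 0.3265 + 2*0.46 + 0.4982
Step 3: Vt = 0.05 - 0.3265 + 0.92 + 0.4982
Step 4: Vt = 1.1417 V

1.1417


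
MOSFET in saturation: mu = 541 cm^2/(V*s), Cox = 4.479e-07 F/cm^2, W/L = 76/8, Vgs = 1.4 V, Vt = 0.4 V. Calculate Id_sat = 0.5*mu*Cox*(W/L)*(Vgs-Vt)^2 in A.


Step 1: Overdrive voltage Vov = Vgs - Vt = 1.4 - 0.4 = 1.0 V
Step 2: W/L = 76/8 = 9.5
Step 3: Id = 0.5 * 541 * 4.479e-07 * 9.5 * 1.0^2
Step 4: Id = 1.15e-03 A

1.15e-03


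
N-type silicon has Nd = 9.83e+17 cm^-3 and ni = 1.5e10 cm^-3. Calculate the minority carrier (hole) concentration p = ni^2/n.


Step 1: Since Nd >> ni, n ≈ Nd = 9.83e+17 cm^-3
Step 2: p = ni^2 / n = (1.5e10)^2 / 9.83e+17
Step 3: p = 2.25e20 / 9.83e+17 = 2.29e+02 cm^-3

2.29e+02


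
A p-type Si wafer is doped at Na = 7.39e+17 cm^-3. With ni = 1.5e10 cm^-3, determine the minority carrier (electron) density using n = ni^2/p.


Step 1: Majority hole concentration p ≈ Na = 7.39e+17 cm^-3
Step 2: n = ni^2 / Na = (1.5e10)^2 / 7.39e+17
Step 3: n = 3.04e+02 cm^-3

3.04e+02


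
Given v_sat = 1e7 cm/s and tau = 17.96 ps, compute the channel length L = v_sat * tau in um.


Step 1: tau in seconds = 17.96 ps * 1e-12 = 1.7960e-11 s
Step 2: L = v_sat * tau = 1e7 * 1.7960e-11 = 1.7960e-04 cm
Step 3: L in um = 1.7960e-04 * 1e4 = 1.796 um

1.796


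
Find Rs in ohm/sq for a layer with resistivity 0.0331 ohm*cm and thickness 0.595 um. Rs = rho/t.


Step 1: Convert thickness to cm: t = 0.595 um = 5.9500e-05 cm
Step 2: Rs = rho / t = 0.0331 / 5.9500e-05
Step 3: Rs = 556.3 ohm/sq

556.3


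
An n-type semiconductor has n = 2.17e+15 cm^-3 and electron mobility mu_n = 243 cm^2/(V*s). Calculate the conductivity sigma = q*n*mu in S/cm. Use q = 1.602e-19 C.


Step 1: sigma = q * n * mu
Step 2: sigma = 1.602e-19 * 2.17e+15 * 243
Step 3: sigma = 8.448e-02 S/cm

8.448e-02


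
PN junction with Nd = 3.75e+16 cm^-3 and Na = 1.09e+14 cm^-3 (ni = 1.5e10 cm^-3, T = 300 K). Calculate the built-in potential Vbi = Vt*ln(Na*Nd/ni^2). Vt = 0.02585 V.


Step 1: Compute Na*Nd/ni^2 = 1.09e+14 * 3.75e+16 / (1.5e10)^2 = 1.8167e+10
Step 2: ln(1.8167e+10) = 23.6229
Step 3: Vbi = 0.02585 * 23.6229 = 0.611 V

0.611


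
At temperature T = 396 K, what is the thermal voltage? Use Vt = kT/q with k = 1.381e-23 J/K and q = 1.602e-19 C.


Step 1: kT = 1.381e-23 * 396 = 5.46876e-21 J
Step 2: Vt = kT/q = 5.46876e-21 / 1.602e-19
Step 3: Vt = 0.03414 V

0.03414


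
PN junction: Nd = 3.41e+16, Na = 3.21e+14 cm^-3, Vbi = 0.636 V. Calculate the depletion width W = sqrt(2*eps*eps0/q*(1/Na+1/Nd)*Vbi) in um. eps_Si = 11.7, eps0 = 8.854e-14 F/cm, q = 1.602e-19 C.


Step 1: 1/Na + 1/Nd = 1/3.21e+14 + 1/3.41e+16 = 3.14459e-15
Step 2: 2*eps*eps0/q = 2*11.7*8.854e-14/1.602e-19 = 1.293281e+07
Step 3: W^2 = 1.293281e+07 * 3.14459e-15 * 0.636 = 2.58651e-08
Step 4: W = sqrt(2.58651e-08) = 1.608e-04 cm = 1.608 um

1.608


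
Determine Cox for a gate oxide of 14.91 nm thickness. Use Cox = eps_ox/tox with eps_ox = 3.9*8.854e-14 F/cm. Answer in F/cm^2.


Step 1: eps_ox = 3.9 * 8.854e-14 = 3.45306e-13 F/cm
Step 2: tox in cm = 14.91 nm * 1e-7 = 1.4910e-06 cm
Step 3: Cox = 3.45306e-13 / 1.4910e-06 = 2.32e-07 F/cm^2

2.32e-07


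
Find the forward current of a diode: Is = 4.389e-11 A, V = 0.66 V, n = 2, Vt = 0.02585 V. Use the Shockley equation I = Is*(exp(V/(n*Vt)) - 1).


Step 1: V/(n*Vt) = 0.66/(2*0.02585) = 12.7660
Step 2: exp(12.7660) = 3.5011e+05
Step 3: I = 4.389e-11 * (3.5011e+05 - 1) = 1.54e-05 A

1.54e-05


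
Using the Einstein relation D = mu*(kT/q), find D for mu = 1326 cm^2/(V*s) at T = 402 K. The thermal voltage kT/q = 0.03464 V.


Step 1: D = mu * (kT/q)
Step 2: D = 1326 * 0.03464
Step 3: D = 45.93 cm^2/s

45.93


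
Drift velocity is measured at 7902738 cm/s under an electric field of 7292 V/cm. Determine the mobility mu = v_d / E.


Step 1: mu = v_d / E
Step 2: mu = 7902738 / 7292
Step 3: mu = 1083.75 cm^2/(V*s)

1083.75


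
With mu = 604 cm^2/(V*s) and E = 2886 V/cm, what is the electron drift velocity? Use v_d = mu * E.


Step 1: v_d = mu * E
Step 2: v_d = 604 * 2886 = 1743144
Step 3: v_d = 1.74e+06 cm/s

1.74e+06


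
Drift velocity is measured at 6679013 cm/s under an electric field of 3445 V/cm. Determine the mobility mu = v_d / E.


Step 1: mu = v_d / E
Step 2: mu = 6679013 / 3445
Step 3: mu = 1938.76 cm^2/(V*s)

1938.76


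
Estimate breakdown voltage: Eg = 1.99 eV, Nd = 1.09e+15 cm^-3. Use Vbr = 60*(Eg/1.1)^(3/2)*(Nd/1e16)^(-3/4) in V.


Step 1: Eg/1.1 = 1.99/1.1 = 1.809091
Step 2: (Eg/1.1)^1.5 = 1.809091^1.5 = 2.433272
Step 3: (Nd/1e16)^(-0.75) = (0.109)^(-0.75) = 5.271450
Step 4: Vbr = 60 * 2.433272 * 5.271450 = 769.6 V

769.6


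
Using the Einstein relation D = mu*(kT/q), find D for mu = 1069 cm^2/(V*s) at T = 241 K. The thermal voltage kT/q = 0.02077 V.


Step 1: D = mu * (kT/q)
Step 2: D = 1069 * 0.02077
Step 3: D = 22.2 cm^2/s

22.2


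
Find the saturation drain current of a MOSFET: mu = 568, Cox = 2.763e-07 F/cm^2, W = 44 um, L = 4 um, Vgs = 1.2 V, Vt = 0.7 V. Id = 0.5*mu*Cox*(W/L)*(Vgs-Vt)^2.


Step 1: Overdrive voltage Vov = Vgs - Vt = 1.2 - 0.7 = 0.5 V
Step 2: W/L = 44/4 = 11
Step 3: Id = 0.5 * 568 * 2.763e-07 * 11 * 0.5^2
Step 4: Id = 2.16e-04 A

2.16e-04


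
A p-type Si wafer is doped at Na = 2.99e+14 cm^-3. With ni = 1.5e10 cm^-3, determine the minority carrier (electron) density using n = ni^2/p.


Step 1: Majority hole concentration p ≈ Na = 2.99e+14 cm^-3
Step 2: n = ni^2 / Na = (1.5e10)^2 / 2.99e+14
Step 3: n = 7.53e+05 cm^-3

7.53e+05


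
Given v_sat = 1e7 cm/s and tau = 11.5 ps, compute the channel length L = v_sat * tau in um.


Step 1: tau in seconds = 11.5 ps * 1e-12 = 1.1500e-11 s
Step 2: L = v_sat * tau = 1e7 * 1.1500e-11 = 1.1500e-04 cm
Step 3: L in um = 1.1500e-04 * 1e4 = 1.15 um

1.15


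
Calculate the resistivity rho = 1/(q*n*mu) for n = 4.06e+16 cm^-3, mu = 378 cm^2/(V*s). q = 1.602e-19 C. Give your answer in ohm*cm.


Step 1: sigma = q * n * mu = 1.602e-19 * 4.06e+16 * 378 = 2.45856e+00 S/cm
Step 2: rho = 1 / sigma = 1 / 2.45856e+00 = 0.4067 ohm*cm

0.4067


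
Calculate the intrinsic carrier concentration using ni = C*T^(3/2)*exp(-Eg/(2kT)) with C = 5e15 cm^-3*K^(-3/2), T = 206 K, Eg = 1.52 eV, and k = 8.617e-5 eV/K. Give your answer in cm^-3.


Step 1: Compute kT = 8.617e-5 * 206 = 0.01775102 eV
Step 2: Exponent = -Eg/(2kT) = -1.52/(2*0.01775102) = -42.81444
Step 3: T^(3/2) = 206^1.5 = 2956.66
Step 4: ni = 5e15 * 2956.66 * exp(-42.81444) = 3.76e+00 cm^-3

3.76e+00


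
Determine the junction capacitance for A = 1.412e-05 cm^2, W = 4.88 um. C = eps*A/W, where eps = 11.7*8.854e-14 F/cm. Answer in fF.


Step 1: eps_Si = 11.7 * 8.854e-14 = 1.035918e-12 F/cm
Step 2: W in cm = 4.88 * 1e-4 = 4.88e-04 cm
Step 3: C = 1.035918e-12 * 1.412e-05 / 4.88e-04 = 2.997369e-14 F
Step 4: C = 29.97 fF

29.97


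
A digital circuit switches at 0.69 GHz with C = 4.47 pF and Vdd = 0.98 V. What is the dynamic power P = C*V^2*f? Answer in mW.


Step 1: V^2 = 0.98^2 = 0.9604 V^2
Step 2: P = C*V^2*f = 4.47e-12 F * 0.9604 * 0.69e9 Hz
Step 3: P = 2.96216172e-03 W
Step 4: P = 2.962 mW

2.962


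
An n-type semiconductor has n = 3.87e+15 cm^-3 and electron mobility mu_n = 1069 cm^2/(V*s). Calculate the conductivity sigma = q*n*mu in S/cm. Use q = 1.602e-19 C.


Step 1: sigma = q * n * mu
Step 2: sigma = 1.602e-19 * 3.87e+15 * 1069
Step 3: sigma = 6.628e-01 S/cm

6.628e-01


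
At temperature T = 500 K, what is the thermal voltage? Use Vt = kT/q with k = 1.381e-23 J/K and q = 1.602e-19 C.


Step 1: kT = 1.381e-23 * 500 = 6.905e-21 J
Step 2: Vt = kT/q = 6.905e-21 / 1.602e-19
Step 3: Vt = 0.0431 V

0.0431


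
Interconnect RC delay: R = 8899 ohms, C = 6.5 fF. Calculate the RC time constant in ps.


Step 1: tau = R * C
Step 2: tau = 8899 * 6.5 fF = 8899 * 6.5e-15 F
Step 3: tau = 5.78435e-11 s = 57.8435 ps

57.8435


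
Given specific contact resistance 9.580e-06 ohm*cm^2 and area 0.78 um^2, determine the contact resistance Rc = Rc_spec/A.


Step 1: Convert area to cm^2: 0.78 um^2 = 7.8000e-09 cm^2
Step 2: Rc = Rc_spec / A = 9.580e-06 / 7.8000e-09
Step 3: Rc = 1.23e+03 ohms

1.23e+03


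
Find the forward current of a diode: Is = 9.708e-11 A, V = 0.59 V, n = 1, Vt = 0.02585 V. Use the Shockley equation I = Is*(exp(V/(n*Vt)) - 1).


Step 1: V/(n*Vt) = 0.59/(1*0.02585) = 22.8240
Step 2: exp(22.8240) = 8.1722e+09
Step 3: I = 9.708e-11 * (8.1722e+09 - 1) = 7.93e-01 A

7.93e-01


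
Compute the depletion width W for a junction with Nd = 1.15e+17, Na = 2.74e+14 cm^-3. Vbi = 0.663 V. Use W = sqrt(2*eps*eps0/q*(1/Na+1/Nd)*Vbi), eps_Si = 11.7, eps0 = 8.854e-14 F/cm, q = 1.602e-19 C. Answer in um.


Step 1: 1/Na + 1/Nd = 1/2.74e+14 + 1/1.15e+17 = 3.65833e-15
Step 2: 2*eps*eps0/q = 2*11.7*8.854e-14/1.602e-19 = 1.293281e+07
Step 3: W^2 = 1.293281e+07 * 3.65833e-15 * 0.663 = 3.13682e-08
Step 4: W = sqrt(3.13682e-08) = 1.771e-04 cm = 1.771 um

1.771


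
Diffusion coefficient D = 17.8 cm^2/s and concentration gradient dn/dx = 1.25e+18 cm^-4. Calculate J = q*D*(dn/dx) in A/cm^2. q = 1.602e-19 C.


Step 1: J = q * D * (dn/dx)
Step 2: J = 1.602e-19 * 17.8 * 1.25e+18
Step 3: J = 3.56e+00 A/cm^2

3.56e+00


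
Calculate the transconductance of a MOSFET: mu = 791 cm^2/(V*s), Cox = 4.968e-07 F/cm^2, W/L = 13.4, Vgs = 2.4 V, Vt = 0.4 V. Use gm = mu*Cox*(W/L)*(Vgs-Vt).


Step 1: Vov = Vgs - Vt = 2.4 - 0.4 = 2.0 V
Step 2: gm = mu * Cox * (W/L) * Vov
Step 3: gm = 791 * 4.968e-07 * 13.4 * 2.0 = 1.05e-02 S

1.05e-02


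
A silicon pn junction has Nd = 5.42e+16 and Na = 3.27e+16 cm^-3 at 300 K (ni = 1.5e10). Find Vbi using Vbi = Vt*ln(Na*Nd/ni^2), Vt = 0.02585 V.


Step 1: Compute Na*Nd/ni^2 = 3.27e+16 * 5.42e+16 / (1.5e10)^2 = 7.8771e+12
Step 2: ln(7.8771e+12) = 29.6950
Step 3: Vbi = 0.02585 * 29.6950 = 0.768 V

0.768


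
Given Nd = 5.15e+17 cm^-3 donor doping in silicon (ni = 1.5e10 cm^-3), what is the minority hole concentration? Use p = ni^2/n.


Step 1: Since Nd >> ni, n ≈ Nd = 5.15e+17 cm^-3
Step 2: p = ni^2 / n = (1.5e10)^2 / 5.15e+17
Step 3: p = 2.25e20 / 5.15e+17 = 4.37e+02 cm^-3

4.37e+02


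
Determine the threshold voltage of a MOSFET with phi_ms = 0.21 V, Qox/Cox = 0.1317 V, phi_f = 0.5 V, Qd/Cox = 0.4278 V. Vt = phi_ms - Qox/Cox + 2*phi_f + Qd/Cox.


Step 1: Vt = phi_ms - Qox/Cox + 2*phi_f + Qd/Cox
Step 2: Vt = 0.21 - 0.1317 + 2*0.5 + 0.4278
Step 3: Vt = 0.21 - 0.1317 + 1.0 + 0.4278
Step 4: Vt = 1.5061 V

1.5061


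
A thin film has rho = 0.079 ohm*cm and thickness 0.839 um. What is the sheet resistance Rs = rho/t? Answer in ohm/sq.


Step 1: Convert thickness to cm: t = 0.839 um = 8.3900e-05 cm
Step 2: Rs = rho / t = 0.079 / 8.3900e-05
Step 3: Rs = 941.6 ohm/sq

941.6


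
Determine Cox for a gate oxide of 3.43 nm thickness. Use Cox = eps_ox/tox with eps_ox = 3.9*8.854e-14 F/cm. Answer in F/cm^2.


Step 1: eps_ox = 3.9 * 8.854e-14 = 3.45306e-13 F/cm
Step 2: tox in cm = 3.43 nm * 1e-7 = 3.4300e-07 cm
Step 3: Cox = 3.45306e-13 / 3.4300e-07 = 1.01e-06 F/cm^2

1.01e-06


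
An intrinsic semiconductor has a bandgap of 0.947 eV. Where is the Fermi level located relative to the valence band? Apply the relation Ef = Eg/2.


Step 1: For an intrinsic semiconductor, the Fermi level sits at midgap.
Step 2: Ef = Eg / 2 = 0.947 / 2 = 0.4735 eV

0.4735


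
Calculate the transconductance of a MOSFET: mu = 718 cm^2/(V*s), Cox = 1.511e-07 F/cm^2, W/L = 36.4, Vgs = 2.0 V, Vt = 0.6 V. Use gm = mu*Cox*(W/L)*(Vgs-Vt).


Step 1: Vov = Vgs - Vt = 2.0 - 0.6 = 1.4 V
Step 2: gm = mu * Cox * (W/L) * Vov
Step 3: gm = 718 * 1.511e-07 * 36.4 * 1.4 = 5.53e-03 S

5.53e-03


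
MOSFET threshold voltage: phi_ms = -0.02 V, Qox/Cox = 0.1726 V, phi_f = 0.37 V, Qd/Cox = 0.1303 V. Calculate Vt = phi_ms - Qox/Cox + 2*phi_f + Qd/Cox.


Step 1: Vt = phi_ms - Qox/Cox + 2*phi_f + Qd/Cox
Step 2: Vt = -0.02 - 0.1726 + 2*0.37 + 0.1303
Step 3: Vt = -0.02 - 0.1726 + 0.74 + 0.1303
Step 4: Vt = 0.6777 V

0.6777


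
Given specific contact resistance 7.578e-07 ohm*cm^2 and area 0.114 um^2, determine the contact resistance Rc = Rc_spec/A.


Step 1: Convert area to cm^2: 0.114 um^2 = 1.1400e-09 cm^2
Step 2: Rc = Rc_spec / A = 7.578e-07 / 1.1400e-09
Step 3: Rc = 6.65e+02 ohms

6.65e+02


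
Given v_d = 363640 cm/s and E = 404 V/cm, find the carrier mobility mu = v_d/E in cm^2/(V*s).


Step 1: mu = v_d / E
Step 2: mu = 363640 / 404
Step 3: mu = 900.1 cm^2/(V*s)

900.1


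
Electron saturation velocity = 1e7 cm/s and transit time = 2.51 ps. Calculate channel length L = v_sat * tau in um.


Step 1: tau in seconds = 2.51 ps * 1e-12 = 2.5100e-12 s
Step 2: L = v_sat * tau = 1e7 * 2.5100e-12 = 2.5100e-05 cm
Step 3: L in um = 2.5100e-05 * 1e4 = 0.251 um

0.251


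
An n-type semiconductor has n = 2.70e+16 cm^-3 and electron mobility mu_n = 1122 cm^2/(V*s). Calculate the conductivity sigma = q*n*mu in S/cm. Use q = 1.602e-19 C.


Step 1: sigma = q * n * mu
Step 2: sigma = 1.602e-19 * 2.70e+16 * 1122
Step 3: sigma = 4.853e+00 S/cm

4.853e+00


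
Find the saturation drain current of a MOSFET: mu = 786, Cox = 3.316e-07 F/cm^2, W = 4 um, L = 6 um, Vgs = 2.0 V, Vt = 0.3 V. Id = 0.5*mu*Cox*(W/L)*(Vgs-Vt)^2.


Step 1: Overdrive voltage Vov = Vgs - Vt = 2.0 - 0.3 = 1.7 V
Step 2: W/L = 4/6 = 0.666667
Step 3: Id = 0.5 * 786 * 3.316e-07 * 0.666667 * 1.7^2
Step 4: Id = 2.51e-04 A

2.51e-04


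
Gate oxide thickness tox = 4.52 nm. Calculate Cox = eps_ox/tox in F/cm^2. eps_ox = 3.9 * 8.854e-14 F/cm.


Step 1: eps_ox = 3.9 * 8.854e-14 = 3.45306e-13 F/cm
Step 2: tox in cm = 4.52 nm * 1e-7 = 4.5200e-07 cm
Step 3: Cox = 3.45306e-13 / 4.5200e-07 = 7.64e-07 F/cm^2

7.64e-07


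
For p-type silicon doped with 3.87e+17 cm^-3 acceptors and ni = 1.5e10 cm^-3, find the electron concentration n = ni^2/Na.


Step 1: Majority hole concentration p ≈ Na = 3.87e+17 cm^-3
Step 2: n = ni^2 / Na = (1.5e10)^2 / 3.87e+17
Step 3: n = 5.81e+02 cm^-3

5.81e+02


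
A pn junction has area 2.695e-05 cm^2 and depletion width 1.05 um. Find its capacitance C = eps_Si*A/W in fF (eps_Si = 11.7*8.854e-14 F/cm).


Step 1: eps_Si = 11.7 * 8.854e-14 = 1.035918e-12 F/cm
Step 2: W in cm = 1.05 * 1e-4 = 1.05e-04 cm
Step 3: C = 1.035918e-12 * 2.695e-05 / 1.05e-04 = 2.658856e-13 F
Step 4: C = 265.89 fF

265.89


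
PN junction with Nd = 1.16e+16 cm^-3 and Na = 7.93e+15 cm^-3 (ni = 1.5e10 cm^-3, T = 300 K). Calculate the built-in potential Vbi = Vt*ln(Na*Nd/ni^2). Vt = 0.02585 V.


Step 1: Compute Na*Nd/ni^2 = 7.93e+15 * 1.16e+16 / (1.5e10)^2 = 4.0884e+11
Step 2: ln(4.0884e+11) = 26.7366
Step 3: Vbi = 0.02585 * 26.7366 = 0.691 V

0.691


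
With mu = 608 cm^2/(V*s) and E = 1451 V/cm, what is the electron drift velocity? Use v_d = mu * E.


Step 1: v_d = mu * E
Step 2: v_d = 608 * 1451 = 882208
Step 3: v_d = 8.82e+05 cm/s

8.82e+05


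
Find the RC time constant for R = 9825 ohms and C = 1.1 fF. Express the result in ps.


Step 1: tau = R * C
Step 2: tau = 9825 * 1.1 fF = 9825 * 1.1e-15 F
Step 3: tau = 1.08075e-11 s = 10.8075 ps

10.8075


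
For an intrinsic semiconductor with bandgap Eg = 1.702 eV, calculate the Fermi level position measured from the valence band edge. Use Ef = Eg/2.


Step 1: For an intrinsic semiconductor, the Fermi level sits at midgap.
Step 2: Ef = Eg / 2 = 1.702 / 2 = 0.851 eV

0.851


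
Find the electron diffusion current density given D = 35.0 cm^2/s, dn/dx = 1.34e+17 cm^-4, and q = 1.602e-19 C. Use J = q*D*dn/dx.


Step 1: J = q * D * (dn/dx)
Step 2: J = 1.602e-19 * 35.0 * 1.34e+17
Step 3: J = 7.51e-01 A/cm^2

7.51e-01


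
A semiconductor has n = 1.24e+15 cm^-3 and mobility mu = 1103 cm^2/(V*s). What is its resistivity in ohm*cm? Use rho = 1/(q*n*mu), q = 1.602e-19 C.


Step 1: sigma = q * n * mu = 1.602e-19 * 1.24e+15 * 1103 = 2.19109e-01 S/cm
Step 2: rho = 1 / sigma = 1 / 2.19109e-01 = 4.564 ohm*cm

4.564


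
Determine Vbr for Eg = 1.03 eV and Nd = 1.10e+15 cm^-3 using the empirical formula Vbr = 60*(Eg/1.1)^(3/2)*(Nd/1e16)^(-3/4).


Step 1: Eg/1.1 = 1.03/1.1 = 0.936364
Step 2: (Eg/1.1)^1.5 = 0.936364^1.5 = 0.906081
Step 3: (Nd/1e16)^(-0.75) = (0.11)^(-0.75) = 5.235468
Step 4: Vbr = 60 * 0.906081 * 5.235468 = 284.6 V

284.6


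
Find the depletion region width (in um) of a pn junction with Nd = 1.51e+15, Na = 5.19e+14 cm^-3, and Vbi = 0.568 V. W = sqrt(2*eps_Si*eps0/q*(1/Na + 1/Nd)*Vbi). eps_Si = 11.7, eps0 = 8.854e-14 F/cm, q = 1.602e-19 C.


Step 1: 1/Na + 1/Nd = 1/5.19e+14 + 1/1.51e+15 = 2.58903e-15
Step 2: 2*eps*eps0/q = 2*11.7*8.854e-14/1.602e-19 = 1.293281e+07
Step 3: W^2 = 1.293281e+07 * 2.58903e-15 * 0.568 = 1.90186e-08
Step 4: W = sqrt(1.90186e-08) = 1.379e-04 cm = 1.379 um

1.379


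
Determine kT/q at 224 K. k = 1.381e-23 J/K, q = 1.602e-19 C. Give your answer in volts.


Step 1: kT = 1.381e-23 * 224 = 3.09344e-21 J
Step 2: Vt = kT/q = 3.09344e-21 / 1.602e-19
Step 3: Vt = 0.01931 V

0.01931


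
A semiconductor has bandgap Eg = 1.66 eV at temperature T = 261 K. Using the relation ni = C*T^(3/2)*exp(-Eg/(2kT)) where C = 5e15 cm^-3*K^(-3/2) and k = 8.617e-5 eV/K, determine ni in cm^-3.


Step 1: Compute kT = 8.617e-5 * 261 = 0.02249037 eV
Step 2: Exponent = -Eg/(2kT) = -1.66/(2*0.02249037) = -36.90468
Step 3: T^(3/2) = 261^1.5 = 4216.58
Step 4: ni = 5e15 * 4216.58 * exp(-36.90468) = 1.98e+03 cm^-3

1.98e+03


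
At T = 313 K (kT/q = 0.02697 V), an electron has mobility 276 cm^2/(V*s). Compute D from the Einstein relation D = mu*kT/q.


Step 1: D = mu * (kT/q)
Step 2: D = 276 * 0.02697
Step 3: D = 7.44 cm^2/s

7.44


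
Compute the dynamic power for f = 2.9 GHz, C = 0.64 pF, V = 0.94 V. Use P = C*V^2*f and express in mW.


Step 1: V^2 = 0.94^2 = 0.8836 V^2
Step 2: P = C*V^2*f = 0.64e-12 F * 0.8836 * 2.9e9 Hz
Step 3: P = 1.6399616e-03 W
Step 4: P = 1.64 mW

1.64


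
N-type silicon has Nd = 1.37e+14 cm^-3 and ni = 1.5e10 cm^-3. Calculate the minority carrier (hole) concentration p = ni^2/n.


Step 1: Since Nd >> ni, n ≈ Nd = 1.37e+14 cm^-3
Step 2: p = ni^2 / n = (1.5e10)^2 / 1.37e+14
Step 3: p = 2.25e20 / 1.37e+14 = 1.64e+06 cm^-3

1.64e+06


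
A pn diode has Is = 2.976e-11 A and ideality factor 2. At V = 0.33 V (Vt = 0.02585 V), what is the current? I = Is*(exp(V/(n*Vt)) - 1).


Step 1: V/(n*Vt) = 0.33/(2*0.02585) = 6.3830
Step 2: exp(6.3830) = 5.9170e+02
Step 3: I = 2.976e-11 * (5.9170e+02 - 1) = 1.76e-08 A

1.76e-08


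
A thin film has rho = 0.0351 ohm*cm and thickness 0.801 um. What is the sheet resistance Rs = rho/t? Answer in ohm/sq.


Step 1: Convert thickness to cm: t = 0.801 um = 8.0100e-05 cm
Step 2: Rs = rho / t = 0.0351 / 8.0100e-05
Step 3: Rs = 438.2 ohm/sq

438.2


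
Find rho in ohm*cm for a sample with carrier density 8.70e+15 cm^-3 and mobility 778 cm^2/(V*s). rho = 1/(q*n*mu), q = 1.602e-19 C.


Step 1: sigma = q * n * mu = 1.602e-19 * 8.70e+15 * 778 = 1.08433e+00 S/cm
Step 2: rho = 1 / sigma = 1 / 1.08433e+00 = 0.9222 ohm*cm

0.9222


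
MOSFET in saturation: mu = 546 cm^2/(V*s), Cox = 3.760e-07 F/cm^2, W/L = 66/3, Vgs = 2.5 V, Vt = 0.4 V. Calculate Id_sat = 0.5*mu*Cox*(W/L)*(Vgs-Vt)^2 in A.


Step 1: Overdrive voltage Vov = Vgs - Vt = 2.5 - 0.4 = 2.1 V
Step 2: W/L = 66/3 = 22
Step 3: Id = 0.5 * 546 * 3.760e-07 * 22 * 2.1^2
Step 4: Id = 9.96e-03 A

9.96e-03


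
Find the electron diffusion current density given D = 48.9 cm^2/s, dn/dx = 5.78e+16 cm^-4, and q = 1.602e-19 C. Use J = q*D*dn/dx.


Step 1: J = q * D * (dn/dx)
Step 2: J = 1.602e-19 * 48.9 * 5.78e+16
Step 3: J = 4.53e-01 A/cm^2

4.53e-01


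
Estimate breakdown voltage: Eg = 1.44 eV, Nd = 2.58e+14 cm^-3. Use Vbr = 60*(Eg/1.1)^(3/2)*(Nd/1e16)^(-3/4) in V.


Step 1: Eg/1.1 = 1.44/1.1 = 1.309091
Step 2: (Eg/1.1)^1.5 = 1.309091^1.5 = 1.497803
Step 3: (Nd/1e16)^(-0.75) = (0.0258)^(-0.75) = 15.534069
Step 4: Vbr = 60 * 1.497803 * 15.534069 = 1396.0 V

1396.0


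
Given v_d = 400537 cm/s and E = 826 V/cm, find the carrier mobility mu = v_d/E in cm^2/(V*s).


Step 1: mu = v_d / E
Step 2: mu = 400537 / 826
Step 3: mu = 484.91 cm^2/(V*s)

484.91


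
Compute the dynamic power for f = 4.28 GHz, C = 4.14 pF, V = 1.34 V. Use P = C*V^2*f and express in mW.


Step 1: V^2 = 1.34^2 = 1.7956 V^2
Step 2: P = C*V^2*f = 4.14e-12 F * 1.7956 * 4.28e9 Hz
Step 3: P = 3.181659552e-02 W
Step 4: P = 31.817 mW

31.817


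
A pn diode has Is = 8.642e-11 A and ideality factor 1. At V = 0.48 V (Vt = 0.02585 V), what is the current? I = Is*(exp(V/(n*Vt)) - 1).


Step 1: V/(n*Vt) = 0.48/(1*0.02585) = 18.5687
Step 2: exp(18.5687) = 1.1595e+08
Step 3: I = 8.642e-11 * (1.1595e+08 - 1) = 1.00e-02 A

1.00e-02


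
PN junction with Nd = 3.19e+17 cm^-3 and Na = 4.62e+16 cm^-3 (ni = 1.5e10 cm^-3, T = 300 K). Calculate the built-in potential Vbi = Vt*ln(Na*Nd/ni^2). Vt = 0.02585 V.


Step 1: Compute Na*Nd/ni^2 = 4.62e+16 * 3.19e+17 / (1.5e10)^2 = 6.5501e+13
Step 2: ln(6.5501e+13) = 31.8131
Step 3: Vbi = 0.02585 * 31.8131 = 0.822 V

0.822


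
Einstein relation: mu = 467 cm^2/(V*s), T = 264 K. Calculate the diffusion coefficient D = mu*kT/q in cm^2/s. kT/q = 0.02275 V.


Step 1: D = mu * (kT/q)
Step 2: D = 467 * 0.02275
Step 3: D = 10.62 cm^2/s

10.62


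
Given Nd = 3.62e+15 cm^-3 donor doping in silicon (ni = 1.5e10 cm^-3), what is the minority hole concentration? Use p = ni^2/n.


Step 1: Since Nd >> ni, n ≈ Nd = 3.62e+15 cm^-3
Step 2: p = ni^2 / n = (1.5e10)^2 / 3.62e+15
Step 3: p = 2.25e20 / 3.62e+15 = 6.22e+04 cm^-3

6.22e+04


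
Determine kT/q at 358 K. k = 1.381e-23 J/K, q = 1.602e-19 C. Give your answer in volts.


Step 1: kT = 1.381e-23 * 358 = 4.94398e-21 J
Step 2: Vt = kT/q = 4.94398e-21 / 1.602e-19
Step 3: Vt = 0.03086 V

0.03086


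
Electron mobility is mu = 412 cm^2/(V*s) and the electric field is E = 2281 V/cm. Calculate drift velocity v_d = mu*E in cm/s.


Step 1: v_d = mu * E
Step 2: v_d = 412 * 2281 = 939772
Step 3: v_d = 9.40e+05 cm/s

9.40e+05


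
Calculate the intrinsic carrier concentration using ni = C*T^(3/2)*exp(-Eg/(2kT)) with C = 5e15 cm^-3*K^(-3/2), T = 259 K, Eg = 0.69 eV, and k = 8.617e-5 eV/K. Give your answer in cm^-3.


Step 1: Compute kT = 8.617e-5 * 259 = 0.02231803 eV
Step 2: Exponent = -Eg/(2kT) = -0.69/(2*0.02231803) = -15.45835
Step 3: T^(3/2) = 259^1.5 = 4168.21
Step 4: ni = 5e15 * 4168.21 * exp(-15.45835) = 4.03e+12 cm^-3

4.03e+12


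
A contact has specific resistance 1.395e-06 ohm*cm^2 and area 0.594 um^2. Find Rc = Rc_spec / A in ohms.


Step 1: Convert area to cm^2: 0.594 um^2 = 5.9400e-09 cm^2
Step 2: Rc = Rc_spec / A = 1.395e-06 / 5.9400e-09
Step 3: Rc = 2.35e+02 ohms

2.35e+02


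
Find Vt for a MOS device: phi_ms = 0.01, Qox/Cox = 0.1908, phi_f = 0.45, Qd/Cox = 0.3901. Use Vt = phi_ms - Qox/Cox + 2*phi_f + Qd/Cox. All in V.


Step 1: Vt = phi_ms - Qox/Cox + 2*phi_f + Qd/Cox
Step 2: Vt = 0.01 - 0.1908 + 2*0.45 + 0.3901
Step 3: Vt = 0.01 - 0.1908 + 0.9 + 0.3901
Step 4: Vt = 1.1093 V

1.1093


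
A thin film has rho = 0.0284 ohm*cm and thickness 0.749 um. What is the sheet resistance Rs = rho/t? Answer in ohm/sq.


Step 1: Convert thickness to cm: t = 0.749 um = 7.4900e-05 cm
Step 2: Rs = rho / t = 0.0284 / 7.4900e-05
Step 3: Rs = 379.2 ohm/sq

379.2


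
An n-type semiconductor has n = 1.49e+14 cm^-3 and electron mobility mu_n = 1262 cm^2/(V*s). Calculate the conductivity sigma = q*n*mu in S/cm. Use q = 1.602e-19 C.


Step 1: sigma = q * n * mu
Step 2: sigma = 1.602e-19 * 1.49e+14 * 1262
Step 3: sigma = 3.012e-02 S/cm

3.012e-02


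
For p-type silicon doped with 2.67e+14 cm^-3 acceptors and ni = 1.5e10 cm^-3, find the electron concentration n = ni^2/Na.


Step 1: Majority hole concentration p ≈ Na = 2.67e+14 cm^-3
Step 2: n = ni^2 / Na = (1.5e10)^2 / 2.67e+14
Step 3: n = 8.43e+05 cm^-3

8.43e+05


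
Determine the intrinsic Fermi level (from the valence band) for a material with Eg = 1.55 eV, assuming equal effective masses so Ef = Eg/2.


Step 1: For an intrinsic semiconductor, the Fermi level sits at midgap.
Step 2: Ef = Eg / 2 = 1.55 / 2 = 0.775 eV

0.775


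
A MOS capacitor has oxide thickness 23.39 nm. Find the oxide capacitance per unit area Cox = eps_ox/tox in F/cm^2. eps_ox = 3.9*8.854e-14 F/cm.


Step 1: eps_ox = 3.9 * 8.854e-14 = 3.45306e-13 F/cm
Step 2: tox in cm = 23.39 nm * 1e-7 = 2.3390e-06 cm
Step 3: Cox = 3.45306e-13 / 2.3390e-06 = 1.48e-07 F/cm^2

1.48e-07


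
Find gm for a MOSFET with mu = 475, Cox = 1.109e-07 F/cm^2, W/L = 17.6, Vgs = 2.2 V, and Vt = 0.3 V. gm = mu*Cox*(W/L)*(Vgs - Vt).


Step 1: Vov = Vgs - Vt = 2.2 - 0.3 = 1.9 V
Step 2: gm = mu * Cox * (W/L) * Vov
Step 3: gm = 475 * 1.109e-07 * 17.6 * 1.9 = 1.76e-03 S

1.76e-03


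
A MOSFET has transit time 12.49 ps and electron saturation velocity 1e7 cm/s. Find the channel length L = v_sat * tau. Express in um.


Step 1: tau in seconds = 12.49 ps * 1e-12 = 1.2490e-11 s
Step 2: L = v_sat * tau = 1e7 * 1.2490e-11 = 1.2490e-04 cm
Step 3: L in um = 1.2490e-04 * 1e4 = 1.249 um

1.249


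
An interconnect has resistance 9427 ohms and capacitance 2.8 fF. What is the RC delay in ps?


Step 1: tau = R * C
Step 2: tau = 9427 * 2.8 fF = 9427 * 2.8e-15 F
Step 3: tau = 2.63956e-11 s = 26.3956 ps

26.3956


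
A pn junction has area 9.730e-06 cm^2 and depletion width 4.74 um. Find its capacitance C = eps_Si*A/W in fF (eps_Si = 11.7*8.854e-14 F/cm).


Step 1: eps_Si = 11.7 * 8.854e-14 = 1.035918e-12 F/cm
Step 2: W in cm = 4.74 * 1e-4 = 4.74e-04 cm
Step 3: C = 1.035918e-12 * 9.730e-06 / 4.74e-04 = 2.126473e-14 F
Step 4: C = 21.26 fF

21.26


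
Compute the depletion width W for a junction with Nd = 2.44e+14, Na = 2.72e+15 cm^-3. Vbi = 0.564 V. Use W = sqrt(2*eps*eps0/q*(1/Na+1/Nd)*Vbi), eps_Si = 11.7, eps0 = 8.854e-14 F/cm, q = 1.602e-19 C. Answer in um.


Step 1: 1/Na + 1/Nd = 1/2.72e+15 + 1/2.44e+14 = 4.46601e-15
Step 2: 2*eps*eps0/q = 2*11.7*8.854e-14/1.602e-19 = 1.293281e+07
Step 3: W^2 = 1.293281e+07 * 4.46601e-15 * 0.564 = 3.25755e-08
Step 4: W = sqrt(3.25755e-08) = 1.805e-04 cm = 1.805 um

1.805


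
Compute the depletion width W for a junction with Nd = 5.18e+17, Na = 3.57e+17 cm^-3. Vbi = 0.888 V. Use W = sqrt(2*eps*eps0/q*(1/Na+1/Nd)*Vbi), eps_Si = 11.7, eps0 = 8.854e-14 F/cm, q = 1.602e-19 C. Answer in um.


Step 1: 1/Na + 1/Nd = 1/3.57e+17 + 1/5.18e+17 = 4.73162e-18
Step 2: 2*eps*eps0/q = 2*11.7*8.854e-14/1.602e-19 = 1.293281e+07
Step 3: W^2 = 1.293281e+07 * 4.73162e-18 * 0.888 = 5.43395e-11
Step 4: W = sqrt(5.43395e-11) = 7.372e-06 cm = 0.07372 um

0.07372


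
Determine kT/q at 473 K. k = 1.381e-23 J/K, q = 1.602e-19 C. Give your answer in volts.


Step 1: kT = 1.381e-23 * 473 = 6.53213e-21 J
Step 2: Vt = kT/q = 6.53213e-21 / 1.602e-19
Step 3: Vt = 0.04077 V

0.04077


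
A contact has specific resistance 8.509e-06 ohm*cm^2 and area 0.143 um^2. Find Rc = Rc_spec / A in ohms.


Step 1: Convert area to cm^2: 0.143 um^2 = 1.4300e-09 cm^2
Step 2: Rc = Rc_spec / A = 8.509e-06 / 1.4300e-09
Step 3: Rc = 5.95e+03 ohms

5.95e+03


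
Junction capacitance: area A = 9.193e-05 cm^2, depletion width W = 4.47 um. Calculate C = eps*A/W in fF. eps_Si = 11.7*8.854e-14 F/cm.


Step 1: eps_Si = 11.7 * 8.854e-14 = 1.035918e-12 F/cm
Step 2: W in cm = 4.47 * 1e-4 = 4.47e-04 cm
Step 3: C = 1.035918e-12 * 9.193e-05 / 4.47e-04 = 2.130468e-13 F
Step 4: C = 213.05 fF

213.05


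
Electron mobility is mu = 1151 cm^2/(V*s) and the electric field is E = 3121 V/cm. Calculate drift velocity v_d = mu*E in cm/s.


Step 1: v_d = mu * E
Step 2: v_d = 1151 * 3121 = 3592271
Step 3: v_d = 3.59e+06 cm/s

3.59e+06


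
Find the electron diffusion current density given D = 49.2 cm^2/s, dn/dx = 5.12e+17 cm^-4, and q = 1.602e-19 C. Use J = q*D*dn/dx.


Step 1: J = q * D * (dn/dx)
Step 2: J = 1.602e-19 * 49.2 * 5.12e+17
Step 3: J = 4.04e+00 A/cm^2

4.04e+00


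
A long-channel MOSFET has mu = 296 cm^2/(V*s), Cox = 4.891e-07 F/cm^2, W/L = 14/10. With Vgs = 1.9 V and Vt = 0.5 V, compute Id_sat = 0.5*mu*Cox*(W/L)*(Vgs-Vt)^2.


Step 1: Overdrive voltage Vov = Vgs - Vt = 1.9 - 0.5 = 1.4 V
Step 2: W/L = 14/10 = 1.4
Step 3: Id = 0.5 * 296 * 4.891e-07 * 1.4 * 1.4^2
Step 4: Id = 1.99e-04 A

1.99e-04


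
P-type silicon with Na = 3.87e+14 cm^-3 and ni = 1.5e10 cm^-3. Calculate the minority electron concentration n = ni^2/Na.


Step 1: Majority hole concentration p ≈ Na = 3.87e+14 cm^-3
Step 2: n = ni^2 / Na = (1.5e10)^2 / 3.87e+14
Step 3: n = 5.81e+05 cm^-3

5.81e+05


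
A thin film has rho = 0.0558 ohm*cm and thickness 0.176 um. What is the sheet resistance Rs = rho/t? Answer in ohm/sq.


Step 1: Convert thickness to cm: t = 0.176 um = 1.7600e-05 cm
Step 2: Rs = rho / t = 0.0558 / 1.7600e-05
Step 3: Rs = 3170.5 ohm/sq

3170.5


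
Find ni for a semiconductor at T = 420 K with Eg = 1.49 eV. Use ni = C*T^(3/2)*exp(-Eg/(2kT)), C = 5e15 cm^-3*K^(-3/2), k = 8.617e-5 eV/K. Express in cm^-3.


Step 1: Compute kT = 8.617e-5 * 420 = 0.0361914 eV
Step 2: Exponent = -Eg/(2kT) = -1.49/(2*0.0361914) = -20.58500
Step 3: T^(3/2) = 420^1.5 = 8607.44
Step 4: ni = 5e15 * 8607.44 * exp(-20.58500) = 4.94e+10 cm^-3

4.94e+10


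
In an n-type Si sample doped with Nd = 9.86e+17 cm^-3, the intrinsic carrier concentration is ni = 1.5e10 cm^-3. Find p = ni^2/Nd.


Step 1: Since Nd >> ni, n ≈ Nd = 9.86e+17 cm^-3
Step 2: p = ni^2 / n = (1.5e10)^2 / 9.86e+17
Step 3: p = 2.25e20 / 9.86e+17 = 2.28e+02 cm^-3

2.28e+02


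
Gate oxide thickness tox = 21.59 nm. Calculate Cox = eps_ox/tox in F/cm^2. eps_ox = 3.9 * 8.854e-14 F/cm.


Step 1: eps_ox = 3.9 * 8.854e-14 = 3.45306e-13 F/cm
Step 2: tox in cm = 21.59 nm * 1e-7 = 2.1590e-06 cm
Step 3: Cox = 3.45306e-13 / 2.1590e-06 = 1.60e-07 F/cm^2

1.60e-07


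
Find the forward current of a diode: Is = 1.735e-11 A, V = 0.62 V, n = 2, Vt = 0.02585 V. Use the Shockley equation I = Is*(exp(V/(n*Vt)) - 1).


Step 1: V/(n*Vt) = 0.62/(2*0.02585) = 11.9923
Step 2: exp(11.9923) = 1.6151e+05
Step 3: I = 1.735e-11 * (1.6151e+05 - 1) = 2.80e-06 A

2.80e-06


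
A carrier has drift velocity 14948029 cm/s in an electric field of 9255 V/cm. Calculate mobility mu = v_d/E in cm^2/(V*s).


Step 1: mu = v_d / E
Step 2: mu = 14948029 / 9255
Step 3: mu = 1615.13 cm^2/(V*s)

1615.13


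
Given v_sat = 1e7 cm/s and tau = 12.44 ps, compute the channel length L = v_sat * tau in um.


Step 1: tau in seconds = 12.44 ps * 1e-12 = 1.2440e-11 s
Step 2: L = v_sat * tau = 1e7 * 1.2440e-11 = 1.2440e-04 cm
Step 3: L in um = 1.2440e-04 * 1e4 = 1.244 um

1.244


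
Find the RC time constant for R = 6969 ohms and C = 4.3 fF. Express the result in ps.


Step 1: tau = R * C
Step 2: tau = 6969 * 4.3 fF = 6969 * 4.3e-15 F
Step 3: tau = 2.99667e-11 s = 29.9667 ps

29.9667


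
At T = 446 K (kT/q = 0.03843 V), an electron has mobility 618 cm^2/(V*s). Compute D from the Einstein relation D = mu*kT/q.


Step 1: D = mu * (kT/q)
Step 2: D = 618 * 0.03843
Step 3: D = 23.75 cm^2/s

23.75


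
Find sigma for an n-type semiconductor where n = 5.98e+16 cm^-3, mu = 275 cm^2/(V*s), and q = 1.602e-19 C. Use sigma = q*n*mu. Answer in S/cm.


Step 1: sigma = q * n * mu
Step 2: sigma = 1.602e-19 * 5.98e+16 * 275
Step 3: sigma = 2.634e+00 S/cm

2.634e+00


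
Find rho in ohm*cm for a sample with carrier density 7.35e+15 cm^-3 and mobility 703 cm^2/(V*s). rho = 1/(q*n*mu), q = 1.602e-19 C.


Step 1: sigma = q * n * mu = 1.602e-19 * 7.35e+15 * 703 = 8.27761e-01 S/cm
Step 2: rho = 1 / sigma = 1 / 8.27761e-01 = 1.208 ohm*cm

1.208


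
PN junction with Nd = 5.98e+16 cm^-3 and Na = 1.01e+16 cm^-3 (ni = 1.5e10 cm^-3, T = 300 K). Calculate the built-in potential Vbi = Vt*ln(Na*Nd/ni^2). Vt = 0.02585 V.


Step 1: Compute Na*Nd/ni^2 = 1.01e+16 * 5.98e+16 / (1.5e10)^2 = 2.6844e+12
Step 2: ln(2.6844e+12) = 28.6185
Step 3: Vbi = 0.02585 * 28.6185 = 0.74 V

0.74


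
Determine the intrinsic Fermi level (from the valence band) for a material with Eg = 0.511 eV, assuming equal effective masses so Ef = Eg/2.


Step 1: For an intrinsic semiconductor, the Fermi level sits at midgap.
Step 2: Ef = Eg / 2 = 0.511 / 2 = 0.2555 eV

0.2555


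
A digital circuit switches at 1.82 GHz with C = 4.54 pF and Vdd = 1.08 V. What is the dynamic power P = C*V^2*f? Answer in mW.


Step 1: V^2 = 1.08^2 = 1.1664 V^2
Step 2: P = C*V^2*f = 4.54e-12 F * 1.1664 * 1.82e9 Hz
Step 3: P = 9.63772992e-03 W
Step 4: P = 9.638 mW

9.638


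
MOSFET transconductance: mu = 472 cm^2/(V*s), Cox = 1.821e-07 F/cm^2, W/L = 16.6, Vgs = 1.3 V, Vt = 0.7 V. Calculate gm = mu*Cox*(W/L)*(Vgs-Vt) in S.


Step 1: Vov = Vgs - Vt = 1.3 - 0.7 = 0.6 V
Step 2: gm = mu * Cox * (W/L) * Vov
Step 3: gm = 472 * 1.821e-07 * 16.6 * 0.6 = 8.56e-04 S

8.56e-04


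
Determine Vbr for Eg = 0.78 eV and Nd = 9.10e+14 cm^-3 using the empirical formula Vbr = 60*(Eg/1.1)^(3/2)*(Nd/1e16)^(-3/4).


Step 1: Eg/1.1 = 0.78/1.1 = 0.709091
Step 2: (Eg/1.1)^1.5 = 0.709091^1.5 = 0.597108
Step 3: (Nd/1e16)^(-0.75) = (0.091)^(-0.75) = 6.035579
Step 4: Vbr = 60 * 0.597108 * 6.035579 = 216.2 V

216.2


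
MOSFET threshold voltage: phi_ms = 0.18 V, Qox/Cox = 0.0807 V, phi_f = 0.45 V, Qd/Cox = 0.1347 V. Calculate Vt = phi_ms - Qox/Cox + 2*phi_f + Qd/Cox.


Step 1: Vt = phi_ms - Qox/Cox + 2*phi_f + Qd/Cox
Step 2: Vt = 0.18 - 0.0807 + 2*0.45 + 0.1347
Step 3: Vt = 0.18 - 0.0807 + 0.9 + 0.1347
Step 4: Vt = 1.134 V

1.134


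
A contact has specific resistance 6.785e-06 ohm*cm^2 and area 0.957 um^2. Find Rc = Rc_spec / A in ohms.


Step 1: Convert area to cm^2: 0.957 um^2 = 9.5700e-09 cm^2
Step 2: Rc = Rc_spec / A = 6.785e-06 / 9.5700e-09
Step 3: Rc = 7.09e+02 ohms

7.09e+02


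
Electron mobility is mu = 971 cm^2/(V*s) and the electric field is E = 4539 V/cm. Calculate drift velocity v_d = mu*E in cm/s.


Step 1: v_d = mu * E
Step 2: v_d = 971 * 4539 = 4407369
Step 3: v_d = 4.41e+06 cm/s

4.41e+06


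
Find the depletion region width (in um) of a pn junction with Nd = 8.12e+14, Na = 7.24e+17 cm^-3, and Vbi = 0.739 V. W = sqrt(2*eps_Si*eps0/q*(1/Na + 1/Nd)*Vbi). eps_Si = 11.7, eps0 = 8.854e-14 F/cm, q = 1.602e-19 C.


Step 1: 1/Na + 1/Nd = 1/7.24e+17 + 1/8.12e+14 = 1.23291e-15
Step 2: 2*eps*eps0/q = 2*11.7*8.854e-14/1.602e-19 = 1.293281e+07
Step 3: W^2 = 1.293281e+07 * 1.23291e-15 * 0.739 = 1.17833e-08
Step 4: W = sqrt(1.17833e-08) = 1.086e-04 cm = 1.086 um

1.086


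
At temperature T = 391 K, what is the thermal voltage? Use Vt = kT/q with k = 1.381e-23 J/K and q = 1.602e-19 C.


Step 1: kT = 1.381e-23 * 391 = 5.39971e-21 J
Step 2: Vt = kT/q = 5.39971e-21 / 1.602e-19
Step 3: Vt = 0.03371 V

0.03371


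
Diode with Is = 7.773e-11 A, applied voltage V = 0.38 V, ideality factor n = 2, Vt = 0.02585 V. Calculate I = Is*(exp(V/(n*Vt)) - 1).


Step 1: V/(n*Vt) = 0.38/(2*0.02585) = 7.3501
Step 2: exp(7.3501) = 1.5564e+03
Step 3: I = 7.773e-11 * (1.5564e+03 - 1) = 1.21e-07 A

1.21e-07


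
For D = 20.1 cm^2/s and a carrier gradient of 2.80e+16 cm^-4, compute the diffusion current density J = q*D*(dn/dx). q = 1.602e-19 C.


Step 1: J = q * D * (dn/dx)
Step 2: J = 1.602e-19 * 20.1 * 2.80e+16
Step 3: J = 9.02e-02 A/cm^2

9.02e-02


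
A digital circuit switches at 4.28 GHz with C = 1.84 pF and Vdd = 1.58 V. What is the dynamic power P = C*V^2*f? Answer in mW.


Step 1: V^2 = 1.58^2 = 2.4964 V^2
Step 2: P = C*V^2*f = 1.84e-12 F * 2.4964 * 4.28e9 Hz
Step 3: P = 1.965964928e-02 W
Step 4: P = 19.66 mW

19.66


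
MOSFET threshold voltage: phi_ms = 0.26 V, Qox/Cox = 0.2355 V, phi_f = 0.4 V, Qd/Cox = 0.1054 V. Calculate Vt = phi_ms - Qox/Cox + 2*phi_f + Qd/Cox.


Step 1: Vt = phi_ms - Qox/Cox + 2*phi_f + Qd/Cox
Step 2: Vt = 0.26 - 0.2355 + 2*0.4 + 0.1054
Step 3: Vt = 0.26 - 0.2355 + 0.8 + 0.1054
Step 4: Vt = 0.9299 V

0.9299


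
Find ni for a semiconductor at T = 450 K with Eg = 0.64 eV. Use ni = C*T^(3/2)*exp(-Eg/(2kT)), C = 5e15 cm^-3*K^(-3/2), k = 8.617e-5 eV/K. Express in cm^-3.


Step 1: Compute kT = 8.617e-5 * 450 = 0.0387765 eV
Step 2: Exponent = -Eg/(2kT) = -0.64/(2*0.0387765) = -8.25242
Step 3: T^(3/2) = 450^1.5 = 9545.94
Step 4: ni = 5e15 * 9545.94 * exp(-8.25242) = 1.24e+16 cm^-3

1.24e+16


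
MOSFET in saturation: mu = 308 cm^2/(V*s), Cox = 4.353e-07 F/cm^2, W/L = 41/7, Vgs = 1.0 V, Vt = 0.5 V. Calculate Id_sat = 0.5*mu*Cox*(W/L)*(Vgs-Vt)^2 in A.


Step 1: Overdrive voltage Vov = Vgs - Vt = 1.0 - 0.5 = 0.5 V
Step 2: W/L = 41/7 = 5.85714
Step 3: Id = 0.5 * 308 * 4.353e-07 * 5.85714 * 0.5^2
Step 4: Id = 9.82e-05 A

9.82e-05


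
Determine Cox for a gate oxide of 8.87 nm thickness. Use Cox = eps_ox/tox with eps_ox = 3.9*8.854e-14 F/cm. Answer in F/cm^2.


Step 1: eps_ox = 3.9 * 8.854e-14 = 3.45306e-13 F/cm
Step 2: tox in cm = 8.87 nm * 1e-7 = 8.8700e-07 cm
Step 3: Cox = 3.45306e-13 / 8.8700e-07 = 3.89e-07 F/cm^2

3.89e-07


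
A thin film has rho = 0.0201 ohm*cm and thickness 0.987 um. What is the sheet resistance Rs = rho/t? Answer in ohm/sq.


Step 1: Convert thickness to cm: t = 0.987 um = 9.8700e-05 cm
Step 2: Rs = rho / t = 0.0201 / 9.8700e-05
Step 3: Rs = 203.6 ohm/sq

203.6


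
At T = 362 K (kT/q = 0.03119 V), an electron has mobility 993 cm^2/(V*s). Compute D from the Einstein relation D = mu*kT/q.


Step 1: D = mu * (kT/q)
Step 2: D = 993 * 0.03119
Step 3: D = 30.97 cm^2/s

30.97


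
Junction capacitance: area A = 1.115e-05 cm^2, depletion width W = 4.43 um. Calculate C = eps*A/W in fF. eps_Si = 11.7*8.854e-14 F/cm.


Step 1: eps_Si = 11.7 * 8.854e-14 = 1.035918e-12 F/cm
Step 2: W in cm = 4.43 * 1e-4 = 4.43e-04 cm
Step 3: C = 1.035918e-12 * 1.115e-05 / 4.43e-04 = 2.607333e-14 F
Step 4: C = 26.07 fF

26.07


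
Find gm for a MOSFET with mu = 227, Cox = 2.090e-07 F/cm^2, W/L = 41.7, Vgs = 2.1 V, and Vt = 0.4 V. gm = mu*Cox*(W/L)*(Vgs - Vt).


Step 1: Vov = Vgs - Vt = 2.1 - 0.4 = 1.7 V
Step 2: gm = mu * Cox * (W/L) * Vov
Step 3: gm = 227 * 2.090e-07 * 41.7 * 1.7 = 3.36e-03 S

3.36e-03


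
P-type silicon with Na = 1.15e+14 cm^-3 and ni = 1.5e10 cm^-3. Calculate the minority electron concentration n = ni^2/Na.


Step 1: Majority hole concentration p ≈ Na = 1.15e+14 cm^-3
Step 2: n = ni^2 / Na = (1.5e10)^2 / 1.15e+14
Step 3: n = 1.96e+06 cm^-3

1.96e+06


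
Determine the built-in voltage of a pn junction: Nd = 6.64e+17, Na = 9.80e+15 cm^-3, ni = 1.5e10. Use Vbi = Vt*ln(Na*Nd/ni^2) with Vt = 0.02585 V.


Step 1: Compute Na*Nd/ni^2 = 9.80e+15 * 6.64e+17 / (1.5e10)^2 = 2.8921e+13
Step 2: ln(2.8921e+13) = 30.9956
Step 3: Vbi = 0.02585 * 30.9956 = 0.801 V

0.801


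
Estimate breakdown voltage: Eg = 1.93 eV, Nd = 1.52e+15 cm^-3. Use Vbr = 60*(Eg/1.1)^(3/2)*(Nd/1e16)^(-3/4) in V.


Step 1: Eg/1.1 = 1.93/1.1 = 1.754545
Step 2: (Eg/1.1)^1.5 = 1.754545^1.5 = 2.324057
Step 3: (Nd/1e16)^(-0.75) = (0.152)^(-0.75) = 4.107876
Step 4: Vbr = 60 * 2.324057 * 4.107876 = 572.8 V

572.8
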